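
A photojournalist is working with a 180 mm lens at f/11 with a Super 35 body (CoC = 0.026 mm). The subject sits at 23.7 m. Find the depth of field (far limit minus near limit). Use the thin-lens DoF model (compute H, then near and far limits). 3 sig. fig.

Hyperfocal distance H = f²/(N·c) + f = 180²/(11 × 0.026) + 180 = 32400/0.286 + 180 ≈ 113466.7 mm ≈ 113.5 m.
Near limit Dn = s·(H − f)/(H + s − 2f) = 23700 × (113466.7 − 180) / (113466.7 + 23700 − 2 × 180) = 23700 × 113286.7 / 136806.7 ≈ 19625 mm.
Far limit Df = s·(H − f)/(H − s) = 23700 × (113466.7 − 180) / (113466.7 − 23700) = 23700 × 113286.7 / 89766.7 ≈ 29910 mm.
Depth of field = Df − Dn = 29910 − 19625 ≈ 10285 mm ≈ 10.3 m.

10.3 m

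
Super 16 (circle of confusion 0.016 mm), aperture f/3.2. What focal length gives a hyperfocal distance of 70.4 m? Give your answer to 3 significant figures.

60.0 mm

From H = f²/(N·c) + f, with f ≪ H: f ≈ √(H·N·c) = √(70400 × 3.2 × 0.016) = √3604.5 ≈ 60.04 mm.
The +f correction barely moves this — solving exactly, f² + N·c·f − N·c·H = 0 ⇒ f = (−N·c + √((N·c)² + 4·N·c·H))/2 = (−0.0512 + √14418)/2 ≈ 60.012 mm, so f ≈ 60.0 mm.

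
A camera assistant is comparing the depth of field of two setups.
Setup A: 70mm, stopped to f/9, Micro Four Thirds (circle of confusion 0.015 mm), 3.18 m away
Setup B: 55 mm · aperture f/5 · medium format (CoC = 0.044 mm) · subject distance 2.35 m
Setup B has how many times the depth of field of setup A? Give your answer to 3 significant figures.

1.47

Setup A: H = 70²/(9×0.015) + 70 ≈ 36366.3 mm; DoF = Df − Dn = 3478.01 − 2929.03 ≈ 548.98 mm.
Setup B: H = 55²/(5×0.044) + 55 ≈ 13805.0 mm; DoF = Df − Dn = 2820.82 − 2013.87 ≈ 806.95 mm.
Ratio = 806.95 / 548.98 ≈ 1.47.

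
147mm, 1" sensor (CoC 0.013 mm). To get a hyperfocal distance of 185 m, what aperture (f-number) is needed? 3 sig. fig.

f/8.99

Rearrange H = f²/(N·c) + f for N: N = f² / ((H − f)·c).
N = 147² / ((185000 − 147) × 0.013) = 21609 / 2403 ≈ 8.99.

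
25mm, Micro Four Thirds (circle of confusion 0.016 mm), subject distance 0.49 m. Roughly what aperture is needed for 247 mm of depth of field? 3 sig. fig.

Write h = H − f = f²/(N·c). The thin-lens limits are Dn = s·h/(h + (s−f)) and Df = s·h/(h − (s−f)), so DoF = Df − Dn = 2·s·(s−f)·h / (h² − (s−f)²).
That is a quadratic in h: DoF·h² − 2·s·(s−f)·h − DoF·(s−f)² = 0 ⇒ h = (s−f)·(s + √(s² + DoF²)) / DoF = 465 × (490 + √(490² + 247²)) / 247 = 465 × (490 + 548.734) / 247 ≈ 1955.5 mm.
Then N = f²/(c·h) = 25² / (0.016 × 1955.5) = 625 / 31.288 ≈ 20.

f/20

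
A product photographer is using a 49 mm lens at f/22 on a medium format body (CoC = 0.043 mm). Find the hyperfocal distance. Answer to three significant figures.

Hyperfocal distance H = f²/(N·c) + f = 49²/(22 × 0.043) + 49 = 2401/0.946 + 49 ≈ 2587.1 mm ≈ 2.59 m.

2.59 m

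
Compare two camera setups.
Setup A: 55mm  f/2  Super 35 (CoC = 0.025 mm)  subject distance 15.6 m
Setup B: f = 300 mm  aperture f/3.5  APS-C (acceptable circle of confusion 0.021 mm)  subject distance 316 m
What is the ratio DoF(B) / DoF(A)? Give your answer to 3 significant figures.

Setup A: H = 55²/(2×0.025) + 55 ≈ 60555.0 mm; DoF = Df − Dn = 20994.3 − 12411.1 ≈ 8583.2 mm.
Setup B: H = 300²/(3.5×0.021) + 300 ≈ 1224789.8 mm; DoF = Df − Dn = 425774 − 251228 ≈ 174546 mm.
Ratio = 174546 / 8583.2 ≈ 20.3.

20.3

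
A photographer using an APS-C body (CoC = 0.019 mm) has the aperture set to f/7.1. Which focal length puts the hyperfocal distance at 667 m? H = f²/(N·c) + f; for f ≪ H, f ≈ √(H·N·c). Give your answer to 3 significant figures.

300 mm

From H = f²/(N·c) + f, with f ≪ H: f ≈ √(H·N·c) = √(667000 × 7.1 × 0.019) = √89978 ≈ 300.0 mm.
The +f correction barely moves this — solving exactly, f² + N·c·f − N·c·H = 0 ⇒ f = (−N·c + √((N·c)² + 4·N·c·H))/2 = (−0.1349 + √359913)/2 ≈ 299.90 mm, so f ≈ 300 mm.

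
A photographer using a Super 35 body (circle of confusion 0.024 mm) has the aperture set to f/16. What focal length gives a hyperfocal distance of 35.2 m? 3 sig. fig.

From H = f²/(N·c) + f, with f ≪ H: f ≈ √(H·N·c) = √(35200 × 16 × 0.024) = √13517 ≈ 116.3 mm.
The +f correction barely moves this — solving exactly, f² + N·c·f − N·c·H = 0 ⇒ f = (−N·c + √((N·c)² + 4·N·c·H))/2 = (−0.384 + √54067)/2 ≈ 116.07 mm, so f ≈ 116 mm.

116 mm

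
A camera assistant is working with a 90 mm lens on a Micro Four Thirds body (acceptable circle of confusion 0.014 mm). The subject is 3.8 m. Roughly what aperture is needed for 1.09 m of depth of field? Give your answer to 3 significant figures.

Write h = H − f = f²/(N·c). The thin-lens limits are Dn = s·h/(h + (s−f)) and Df = s·h/(h − (s−f)), so DoF = Df − Dn = 2·s·(s−f)·h / (h² − (s−f)²).
That is a quadratic in h: DoF·h² − 2·s·(s−f)·h − DoF·(s−f)² = 0 ⇒ h = (s−f)·(s + √(s² + DoF²)) / DoF = 3710 × (3800 + √(3800² + 1090²)) / 1090 = 3710 × (3800 + 3953.24) / 1090 ≈ 26389 mm.
Then N = f²/(c·h) = 90² / (0.014 × 26389) = 8100 / 369.45 ≈ 21.9.

f/21.9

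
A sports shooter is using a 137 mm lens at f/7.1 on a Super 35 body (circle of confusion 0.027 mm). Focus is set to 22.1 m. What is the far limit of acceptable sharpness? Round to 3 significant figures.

28.5 m

Hyperfocal distance H = f²/(N·c) + f = 137²/(7.1 × 0.027) + 137 = 18769/0.1917 + 137 ≈ 98045.2 mm ≈ 98.05 m.
Far limit Df = s·(H − f)/(H − s) = 22100 × (98045.2 − 137) / (98045.2 − 22100) = 22100 × 97908.2 / 75945.2 ≈ 28491 mm ≈ 28.5 m.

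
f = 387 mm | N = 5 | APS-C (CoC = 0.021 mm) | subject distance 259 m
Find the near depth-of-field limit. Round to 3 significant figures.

Hyperfocal distance H = f²/(N·c) + f = 387²/(5 × 0.021) + 387 = 149769/0.105 + 387 ≈ 1426758.4 mm ≈ 1427 m.
Near limit Dn = s·(H − f)/(H + s − 2f) = 259000 × (1426758.4 − 387) / (1426758.4 + 259000 − 2 × 387) = 259000 × 1426371.4 / 1684984.4 ≈ 219248 mm ≈ 219 m.

219 m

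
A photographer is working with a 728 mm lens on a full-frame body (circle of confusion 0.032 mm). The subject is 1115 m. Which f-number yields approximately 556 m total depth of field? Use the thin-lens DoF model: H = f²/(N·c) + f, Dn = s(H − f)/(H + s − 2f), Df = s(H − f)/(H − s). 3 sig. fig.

f/3.50

Write h = H − f = f²/(N·c). The thin-lens limits are Dn = s·h/(h + (s−f)) and Df = s·h/(h − (s−f)), so DoF = Df − Dn = 2·s·(s−f)·h / (h² − (s−f)²).
That is a quadratic in h: DoF·h² − 2·s·(s−f)·h − DoF·(s−f)² = 0 ⇒ h = (s−f)·(s + √(s² + DoF²)) / DoF = 1114272 × (1115000 + √(1115000² + 556000²)) / 556000 = 1114272 × (1115000 + 1245938) / 556000 ≈ 4731523 mm.
Then N = f²/(c·h) = 728² / (0.032 × 4731523) = 529984 / 151409 ≈ 3.50.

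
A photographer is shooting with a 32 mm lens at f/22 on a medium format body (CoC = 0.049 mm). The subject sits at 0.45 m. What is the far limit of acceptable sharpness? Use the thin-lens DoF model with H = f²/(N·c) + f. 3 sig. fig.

0.804 m

Hyperfocal distance H = f²/(N·c) + f = 32²/(22 × 0.049) + 32 = 1024/1.078 + 32 ≈ 981.9 mm ≈ 0.982 m.
Far limit Df = s·(H − f)/(H − s) = 450 × (981.9 − 32) / (981.9 − 450) = 450 × 949.9 / 531.9 ≈ 803.63 mm ≈ 0.804 m.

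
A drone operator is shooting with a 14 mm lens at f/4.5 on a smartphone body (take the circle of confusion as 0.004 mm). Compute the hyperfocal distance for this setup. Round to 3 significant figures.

Hyperfocal distance H = f²/(N·c) + f = 14²/(4.5 × 0.004) + 14 = 196/0.018 + 14 ≈ 10902.9 mm ≈ 10.9 m.

10.9 m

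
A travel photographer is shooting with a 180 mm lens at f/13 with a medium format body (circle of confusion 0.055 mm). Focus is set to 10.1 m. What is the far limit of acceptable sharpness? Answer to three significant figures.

Hyperfocal distance H = f²/(N·c) + f = 180²/(13 × 0.055) + 180 = 32400/0.715 + 180 ≈ 45494.7 mm ≈ 45.49 m.
Far limit Df = s·(H − f)/(H − s) = 10100 × (45494.7 − 180) / (45494.7 − 10100) = 10100 × 45314.7 / 35394.7 ≈ 12931 mm ≈ 12.9 m.

12.9 m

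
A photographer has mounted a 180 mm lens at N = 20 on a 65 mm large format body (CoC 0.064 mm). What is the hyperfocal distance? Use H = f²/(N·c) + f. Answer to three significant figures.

Hyperfocal distance H = f²/(N·c) + f = 180²/(20 × 0.064) + 180 = 32400/1.28 + 180 ≈ 25492.5 mm ≈ 25.5 m.

25.5 m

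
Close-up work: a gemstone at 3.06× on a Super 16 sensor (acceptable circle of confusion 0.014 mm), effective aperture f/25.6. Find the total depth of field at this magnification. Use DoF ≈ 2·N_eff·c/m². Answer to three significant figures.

0.0766 mm

At magnification m, DoF ≈ 2·N_eff·c/m² = 2 × 25.6 × 0.014 / 3.06² = 0.7168 / 9.364 ≈ 0.0766 mm.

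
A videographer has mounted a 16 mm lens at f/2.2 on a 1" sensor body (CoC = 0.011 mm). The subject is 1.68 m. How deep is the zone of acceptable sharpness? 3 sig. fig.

Hyperfocal distance H = f²/(N·c) + f = 16²/(2.2 × 0.011) + 16 = 256/0.0242 + 16 ≈ 10594.5 mm ≈ 10.59 m.
Near limit Dn = s·(H − f)/(H + s − 2f) = 1680 × (10594.5 − 16) / (10594.5 + 1680 − 2 × 16) = 1680 × 10578.5 / 12242.5 ≈ 1451.65 mm.
Far limit Df = s·(H − f)/(H − s) = 1680 × (10594.5 − 16) / (10594.5 − 1680) = 1680 × 10578.5 / 8914.5 ≈ 1993.59 mm.
Depth of field = Df − Dn = 1993.59 − 1451.65 ≈ 541.94 mm ≈ 0.542 m.

0.542 m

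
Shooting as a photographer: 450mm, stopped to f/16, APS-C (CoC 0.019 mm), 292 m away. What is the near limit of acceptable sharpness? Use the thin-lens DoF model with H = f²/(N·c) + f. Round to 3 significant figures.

203 m

Hyperfocal distance H = f²/(N·c) + f = 450²/(16 × 0.019) + 450 = 202500/0.304 + 450 ≈ 666568.4 mm ≈ 666.6 m.
Near limit Dn = s·(H − f)/(H + s − 2f) = 292000 × (666568.4 − 450) / (666568.4 + 292000 − 2 × 450) = 292000 × 666118.4 / 957668.4 ≈ 203104 mm ≈ 203 m.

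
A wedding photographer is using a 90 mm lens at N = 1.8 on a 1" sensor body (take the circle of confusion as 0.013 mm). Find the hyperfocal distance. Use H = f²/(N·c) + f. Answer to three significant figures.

Hyperfocal distance H = f²/(N·c) + f = 90²/(1.8 × 0.013) + 90 = 8100/0.0234 + 90 ≈ 346243.8 mm ≈ 346 m.

346 m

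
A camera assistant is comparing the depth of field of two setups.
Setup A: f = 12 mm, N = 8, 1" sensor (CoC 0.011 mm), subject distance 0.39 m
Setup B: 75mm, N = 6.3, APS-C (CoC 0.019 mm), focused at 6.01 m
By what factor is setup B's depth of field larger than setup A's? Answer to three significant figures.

8.11

Setup A: H = 12²/(8×0.011) + 12 ≈ 1648.4 mm; DoF = Df − Dn = 507.15 − 316.82 ≈ 190.33 mm.
Setup B: H = 75²/(6.3×0.019) + 75 ≈ 47067.5 mm; DoF = Df − Dn = 6878.8 − 5336.1 ≈ 1542.7 mm.
Ratio = 1542.7 / 190.33 ≈ 8.11.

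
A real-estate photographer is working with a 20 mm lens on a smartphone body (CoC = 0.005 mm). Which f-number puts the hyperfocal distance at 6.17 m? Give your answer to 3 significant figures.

f/13

Rearrange H = f²/(N·c) + f for N: N = f² / ((H − f)·c).
N = 20² / ((6170 − 20) × 0.005) = 400 / 30.75 ≈ 13.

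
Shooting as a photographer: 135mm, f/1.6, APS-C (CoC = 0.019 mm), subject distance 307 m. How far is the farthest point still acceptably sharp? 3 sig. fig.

Hyperfocal distance H = f²/(N·c) + f = 135²/(1.6 × 0.019) + 135 = 18225/0.0304 + 135 ≈ 599641.6 mm ≈ 599.6 m.
Far limit Df = s·(H − f)/(H − s) = 307000 × (599641.6 − 135) / (599641.6 − 307000) = 307000 × 599506.6 / 292641.6 ≈ 628921 mm ≈ 629 m.

629 m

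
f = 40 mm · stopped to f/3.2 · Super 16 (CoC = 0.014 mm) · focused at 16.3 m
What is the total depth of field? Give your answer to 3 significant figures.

18.7 m

Hyperfocal distance H = f²/(N·c) + f = 40²/(3.2 × 0.014) + 40 = 1600/0.0448 + 40 ≈ 35754.3 mm ≈ 35.75 m.
Near limit Dn = s·(H − f)/(H + s − 2f) = 16300 × (35754.3 − 40) / (35754.3 + 16300 − 2 × 40) = 16300 × 35714.3 / 51974.3 ≈ 11201 mm.
Far limit Df = s·(H − f)/(H − s) = 16300 × (35754.3 − 40) / (35754.3 − 16300) = 16300 × 35714.3 / 19454.3 ≈ 29924 mm.
Depth of field = Df − Dn = 29924 − 11201 ≈ 18723 mm ≈ 18.7 m.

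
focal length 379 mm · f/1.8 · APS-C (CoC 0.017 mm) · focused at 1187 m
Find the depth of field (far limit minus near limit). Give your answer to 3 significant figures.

Hyperfocal distance H = f²/(N·c) + f = 379²/(1.8 × 0.017) + 379 = 143641/0.0306 + 379 ≈ 4694529.3 mm ≈ 4695 m.
Near limit Dn = s·(H − f)/(H + s − 2f) = 1187000 × (4694529.3 − 379) / (4694529.3 + 1187000 − 2 × 379) = 1187000 × 4694150.3 / 5880771.3 ≈ 947487 mm.
Far limit Df = s·(H − f)/(H − s) = 1187000 × (4694529.3 − 379) / (4694529.3 − 1187000) = 1187000 × 4694150.3 / 3507529.3 ≈ 1588570 mm.
Depth of field = Df − Dn = 1588570 − 947487 ≈ 641083 mm ≈ 641 m.

641 m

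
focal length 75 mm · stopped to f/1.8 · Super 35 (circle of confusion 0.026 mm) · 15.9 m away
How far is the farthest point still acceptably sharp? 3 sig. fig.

18.3 m

Hyperfocal distance H = f²/(N·c) + f = 75²/(1.8 × 0.026) + 75 = 5625/0.0468 + 75 ≈ 120267.3 mm ≈ 120.3 m.
Far limit Df = s·(H − f)/(H − s) = 15900 × (120267.3 − 75) / (120267.3 − 15900) = 15900 × 120192.3 / 104367.3 ≈ 18311 mm ≈ 18.3 m.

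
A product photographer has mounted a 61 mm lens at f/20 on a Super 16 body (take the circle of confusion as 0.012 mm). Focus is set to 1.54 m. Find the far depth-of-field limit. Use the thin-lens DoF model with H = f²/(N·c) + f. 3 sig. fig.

Hyperfocal distance H = f²/(N·c) + f = 61²/(20 × 0.012) + 61 = 3721/0.24 + 61 ≈ 15565.2 mm ≈ 15.57 m.
Far limit Df = s·(H − f)/(H − s) = 1540 × (15565.2 − 61) / (15565.2 − 1540) = 1540 × 15504.2 / 14025.2 ≈ 1702.4 mm ≈ 1.70 m.

1.70 m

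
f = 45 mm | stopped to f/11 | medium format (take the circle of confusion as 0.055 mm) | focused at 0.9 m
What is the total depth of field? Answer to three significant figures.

492 mm

Hyperfocal distance H = f²/(N·c) + f = 45²/(11 × 0.055) + 45 = 2025/0.605 + 45 ≈ 3392.1 mm ≈ 3.392 m.
Near limit Dn = s·(H − f)/(H + s − 2f) = 900 × (3392.1 − 45) / (3392.1 + 900 − 2 × 45) = 900 × 3347.1 / 4202.1 ≈ 716.88 mm.
Far limit Df = s·(H − f)/(H − s) = 900 × (3392.1 − 45) / (3392.1 − 900) = 900 × 3347.1 / 2492.1 ≈ 1208.77 mm.
Depth of field = Df − Dn = 1208.77 − 716.88 ≈ 491.89 mm.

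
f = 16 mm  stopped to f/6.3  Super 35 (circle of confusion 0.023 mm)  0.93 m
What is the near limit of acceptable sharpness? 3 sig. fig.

Hyperfocal distance H = f²/(N·c) + f = 16²/(6.3 × 0.023) + 16 = 256/0.1449 + 16 ≈ 1782.7 mm ≈ 1.783 m.
Near limit Dn = s·(H − f)/(H + s − 2f) = 930 × (1782.7 − 16) / (1782.7 + 930 − 2 × 16) = 930 × 1766.7 / 2680.7 ≈ 612.92 mm ≈ 0.613 m.

0.613 m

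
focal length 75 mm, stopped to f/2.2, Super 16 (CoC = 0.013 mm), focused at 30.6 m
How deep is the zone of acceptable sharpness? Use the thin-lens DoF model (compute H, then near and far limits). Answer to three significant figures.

9.73 m

Hyperfocal distance H = f²/(N·c) + f = 75²/(2.2 × 0.013) + 75 = 5625/0.0286 + 75 ≈ 196753.3 mm ≈ 196.8 m.
Near limit Dn = s·(H − f)/(H + s − 2f) = 30600 × (196753.3 − 75) / (196753.3 + 30600 − 2 × 75) = 30600 × 196678.3 / 227203.3 ≈ 26488.9 mm.
Far limit Df = s·(H − f)/(H − s) = 30600 × (196753.3 − 75) / (196753.3 − 30600) = 30600 × 196678.3 / 166153.3 ≈ 36221.7 mm.
Depth of field = Df − Dn = 36221.7 − 26488.9 ≈ 9732.8 mm ≈ 9.73 m.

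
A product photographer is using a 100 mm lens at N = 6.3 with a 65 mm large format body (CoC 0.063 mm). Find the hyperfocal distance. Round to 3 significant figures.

25.3 m

Hyperfocal distance H = f²/(N·c) + f = 100²/(6.3 × 0.063) + 100 = 10000/0.3969 + 100 ≈ 25295.3 mm ≈ 25.3 m.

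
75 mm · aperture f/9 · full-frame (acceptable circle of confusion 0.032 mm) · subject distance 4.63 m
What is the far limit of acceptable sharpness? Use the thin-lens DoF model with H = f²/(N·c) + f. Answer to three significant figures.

Hyperfocal distance H = f²/(N·c) + f = 75²/(9 × 0.032) + 75 = 5625/0.288 + 75 ≈ 19606.2 mm ≈ 19.61 m.
Far limit Df = s·(H − f)/(H − s) = 4630 × (19606.2 − 75) / (19606.2 − 4630) = 4630 × 19531.2 / 14976.2 ≈ 6038.2 mm ≈ 6.04 m.

6.04 m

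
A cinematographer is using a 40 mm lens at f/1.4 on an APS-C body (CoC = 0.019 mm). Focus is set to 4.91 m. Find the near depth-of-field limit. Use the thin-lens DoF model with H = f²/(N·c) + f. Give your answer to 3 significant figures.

Hyperfocal distance H = f²/(N·c) + f = 40²/(1.4 × 0.019) + 40 = 1600/0.0266 + 40 ≈ 60190.4 mm ≈ 60.19 m.
Near limit Dn = s·(H − f)/(H + s − 2f) = 4910 × (60190.4 − 40) / (60190.4 + 4910 − 2 × 40) = 4910 × 60150.4 / 65020.4 ≈ 4542.2 mm ≈ 4.54 m.

4.54 m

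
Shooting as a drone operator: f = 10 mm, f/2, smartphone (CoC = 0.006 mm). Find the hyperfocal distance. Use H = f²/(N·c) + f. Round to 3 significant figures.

8.34 m

Hyperfocal distance H = f²/(N·c) + f = 10²/(2 × 0.006) + 10 = 100/0.012 + 10 ≈ 8343.3 mm ≈ 8.34 m.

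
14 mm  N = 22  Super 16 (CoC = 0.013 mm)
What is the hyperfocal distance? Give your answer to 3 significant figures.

Hyperfocal distance H = f²/(N·c) + f = 14²/(22 × 0.013) + 14 = 196/0.286 + 14 ≈ 699.3 mm ≈ 0.699 m.

0.699 m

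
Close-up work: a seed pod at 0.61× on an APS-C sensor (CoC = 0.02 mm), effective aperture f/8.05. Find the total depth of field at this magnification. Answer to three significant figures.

0.865 mm

At magnification m, DoF ≈ 2·N_eff·c/m² = 2 × 8.05 × 0.02 / 0.61² = 0.322 / 0.3721 ≈ 0.865 mm.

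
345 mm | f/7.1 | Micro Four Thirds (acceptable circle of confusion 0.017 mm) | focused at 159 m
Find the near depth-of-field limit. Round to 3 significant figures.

137 m

Hyperfocal distance H = f²/(N·c) + f = 345²/(7.1 × 0.017) + 345 = 119025/0.1207 + 345 ≈ 986467.6 mm ≈ 986.5 m.
Near limit Dn = s·(H − f)/(H + s − 2f) = 159000 × (986467.6 − 345) / (986467.6 + 159000 − 2 × 345) = 159000 × 986122.6 / 1144777.6 ≈ 136964 mm ≈ 137 m.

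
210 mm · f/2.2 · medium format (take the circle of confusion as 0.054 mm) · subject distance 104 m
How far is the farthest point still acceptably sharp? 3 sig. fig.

144 m

Hyperfocal distance H = f²/(N·c) + f = 210²/(2.2 × 0.054) + 210 = 44100/0.1188 + 210 ≈ 371422.1 mm ≈ 371.4 m.
Far limit Df = s·(H − f)/(H − s) = 104000 × (371422.1 − 210) / (371422.1 − 104000) = 104000 × 371212.1 / 267422.1 ≈ 144364 mm ≈ 144 m.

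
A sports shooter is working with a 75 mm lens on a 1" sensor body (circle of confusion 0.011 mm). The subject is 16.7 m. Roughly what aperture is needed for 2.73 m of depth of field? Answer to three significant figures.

Write h = H − f = f²/(N·c). The thin-lens limits are Dn = s·h/(h + (s−f)) and Df = s·h/(h − (s−f)), so DoF = Df − Dn = 2·s·(s−f)·h / (h² − (s−f)²).
That is a quadratic in h: DoF·h² − 2·s·(s−f)·h − DoF·(s−f)² = 0 ⇒ h = (s−f)·(s + √(s² + DoF²)) / DoF = 16625 × (16700 + √(16700² + 2730²)) / 2730 = 16625 × (16700 + 16921.7) / 2730 ≈ 204747 mm.
Then N = f²/(c·h) = 75² / (0.011 × 204747) = 5625 / 2252.2 ≈ 2.50.

f/2.50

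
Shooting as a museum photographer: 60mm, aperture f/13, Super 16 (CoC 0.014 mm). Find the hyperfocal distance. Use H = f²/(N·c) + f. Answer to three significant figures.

Hyperfocal distance H = f²/(N·c) + f = 60²/(13 × 0.014) + 60 = 3600/0.182 + 60 ≈ 19840.2 mm ≈ 19.8 m.

19.8 m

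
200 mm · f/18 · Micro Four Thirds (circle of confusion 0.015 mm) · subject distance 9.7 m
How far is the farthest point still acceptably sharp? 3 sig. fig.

10.4 m

Hyperfocal distance H = f²/(N·c) + f = 200²/(18 × 0.015) + 200 = 40000/0.27 + 200 ≈ 148348.1 mm ≈ 148.3 m.
Far limit Df = s·(H − f)/(H − s) = 9700 × (148348.1 − 200) / (148348.1 − 9700) = 9700 × 148148.1 / 138648.1 ≈ 10365 mm ≈ 10.4 m.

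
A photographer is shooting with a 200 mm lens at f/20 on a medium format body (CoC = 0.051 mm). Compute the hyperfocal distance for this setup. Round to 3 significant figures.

39.4 m

Hyperfocal distance H = f²/(N·c) + f = 200²/(20 × 0.051) + 200 = 40000/1.02 + 200 ≈ 39415.7 mm ≈ 39.4 m.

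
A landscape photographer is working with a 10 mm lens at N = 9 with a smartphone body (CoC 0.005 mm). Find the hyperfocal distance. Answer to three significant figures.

Hyperfocal distance H = f²/(N·c) + f = 10²/(9 × 0.005) + 10 = 100/0.045 + 10 ≈ 2232.2 mm ≈ 2.23 m.

2.23 m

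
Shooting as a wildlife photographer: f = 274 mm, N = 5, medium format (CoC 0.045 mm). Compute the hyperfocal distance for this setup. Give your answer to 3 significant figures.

334 m

Hyperfocal distance H = f²/(N·c) + f = 274²/(5 × 0.045) + 274 = 75076/0.225 + 274 ≈ 333945.1 mm ≈ 334 m.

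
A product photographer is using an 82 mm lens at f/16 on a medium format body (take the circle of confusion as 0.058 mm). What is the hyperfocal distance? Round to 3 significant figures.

Hyperfocal distance H = f²/(N·c) + f = 82²/(16 × 0.058) + 82 = 6724/0.928 + 82 ≈ 7327.7 mm ≈ 7.33 m.

7.33 m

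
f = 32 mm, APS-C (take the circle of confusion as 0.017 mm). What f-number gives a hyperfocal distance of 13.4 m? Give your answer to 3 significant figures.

f/4.51

Rearrange H = f²/(N·c) + f for N: N = f² / ((H − f)·c).
N = 32² / ((13400 − 32) × 0.017) = 1024 / 227.3 ≈ 4.51.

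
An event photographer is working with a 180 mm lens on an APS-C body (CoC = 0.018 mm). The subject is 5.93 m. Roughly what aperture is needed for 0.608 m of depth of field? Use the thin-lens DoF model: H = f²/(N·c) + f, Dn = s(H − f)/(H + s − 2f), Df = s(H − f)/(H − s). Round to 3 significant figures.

Write h = H − f = f²/(N·c). The thin-lens limits are Dn = s·h/(h + (s−f)) and Df = s·h/(h − (s−f)), so DoF = Df − Dn = 2·s·(s−f)·h / (h² − (s−f)²).
That is a quadratic in h: DoF·h² − 2·s·(s−f)·h − DoF·(s−f)² = 0 ⇒ h = (s−f)·(s + √(s² + DoF²)) / DoF = 5750 × (5930 + √(5930² + 608²)) / 608 = 5750 × (5930 + 5961.09) / 608 ≈ 112457 mm.
Then N = f²/(c·h) = 180² / (0.018 × 112457) = 32400 / 2024.2 ≈ 16.

f/16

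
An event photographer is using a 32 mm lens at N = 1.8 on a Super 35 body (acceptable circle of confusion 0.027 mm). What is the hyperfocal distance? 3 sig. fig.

Hyperfocal distance H = f²/(N·c) + f = 32²/(1.8 × 0.027) + 32 = 1024/0.0486 + 32 ≈ 21102.0 mm ≈ 21.1 m.

21.1 m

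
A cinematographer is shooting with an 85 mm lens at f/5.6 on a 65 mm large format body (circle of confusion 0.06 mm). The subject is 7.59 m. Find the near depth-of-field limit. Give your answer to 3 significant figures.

5.63 m

Hyperfocal distance H = f²/(N·c) + f = 85²/(5.6 × 0.06) + 85 = 7225/0.336 + 85 ≈ 21588.0 mm ≈ 21.59 m.
Near limit Dn = s·(H − f)/(H + s − 2f) = 7590 × (21588.0 − 85) / (21588.0 + 7590 − 2 × 85) = 7590 × 21503.0 / 29008.0 ≈ 5626.3 mm ≈ 5.63 m.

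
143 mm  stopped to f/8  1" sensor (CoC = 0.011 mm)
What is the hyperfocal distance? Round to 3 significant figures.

233 m

Hyperfocal distance H = f²/(N·c) + f = 143²/(8 × 0.011) + 143 = 20449/0.088 + 143 ≈ 232518.0 mm ≈ 233 m.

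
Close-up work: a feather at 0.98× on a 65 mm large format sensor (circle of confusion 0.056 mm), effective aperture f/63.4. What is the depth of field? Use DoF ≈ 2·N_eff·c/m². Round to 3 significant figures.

7.39 mm

At magnification m, DoF ≈ 2·N_eff·c/m² = 2 × 63.4 × 0.056 / 0.98² = 7.101 / 0.9604 ≈ 7.39 mm.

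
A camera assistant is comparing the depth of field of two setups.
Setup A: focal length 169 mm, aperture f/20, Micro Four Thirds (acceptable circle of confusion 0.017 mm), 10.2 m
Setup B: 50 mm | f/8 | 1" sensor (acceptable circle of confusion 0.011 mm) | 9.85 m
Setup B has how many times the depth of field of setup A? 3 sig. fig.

3.12

Setup A: H = 169²/(20×0.017) + 169 ≈ 84171.9 mm; DoF = Df − Dn = 11583.2 − 9111.9 ≈ 2471.3 mm.
Setup B: H = 50²/(8×0.011) + 50 ≈ 28459.1 mm; DoF = Df − Dn = 15037.2 − 7323.6 ≈ 7713.6 mm.
Ratio = 7713.6 / 2471.3 ≈ 3.12.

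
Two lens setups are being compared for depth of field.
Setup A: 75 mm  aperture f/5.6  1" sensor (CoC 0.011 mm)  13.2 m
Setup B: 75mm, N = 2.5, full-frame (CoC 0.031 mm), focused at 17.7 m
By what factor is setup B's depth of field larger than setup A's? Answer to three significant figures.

Setup A: H = 75²/(5.6×0.011) + 75 ≈ 91389.9 mm; DoF = Df − Dn = 15415.8 − 11541.2 ≈ 3874.6 mm.
Setup B: H = 75²/(2.5×0.031) + 75 ≈ 72655.6 mm; DoF = Df − Dn = 23376.6 − 14241.7 ≈ 9134.9 mm.
Ratio = 9134.9 / 3874.6 ≈ 2.36.

2.36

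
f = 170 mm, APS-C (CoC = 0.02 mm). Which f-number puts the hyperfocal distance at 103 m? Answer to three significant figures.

f/14.1

Rearrange H = f²/(N·c) + f for N: N = f² / ((H − f)·c).
N = 170² / ((103000 − 170) × 0.02) = 28900 / 2057 ≈ 14.1.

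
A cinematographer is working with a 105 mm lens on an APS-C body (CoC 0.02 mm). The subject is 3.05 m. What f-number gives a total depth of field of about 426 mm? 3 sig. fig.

Write h = H − f = f²/(N·c). The thin-lens limits are Dn = s·h/(h + (s−f)) and Df = s·h/(h − (s−f)), so DoF = Df − Dn = 2·s·(s−f)·h / (h² − (s−f)²).
That is a quadratic in h: DoF·h² − 2·s·(s−f)·h − DoF·(s−f)² = 0 ⇒ h = (s−f)·(s + √(s² + DoF²)) / DoF = 2945 × (3050 + √(3050² + 426²)) / 426 = 2945 × (3050 + 3079.61) / 426 ≈ 42375 mm.
Then N = f²/(c·h) = 105² / (0.02 × 42375) = 11025 / 847.50 ≈ 13.

f/13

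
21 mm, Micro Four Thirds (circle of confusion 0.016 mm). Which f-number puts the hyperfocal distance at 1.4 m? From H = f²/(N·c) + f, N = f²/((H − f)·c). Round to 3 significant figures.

Rearrange H = f²/(N·c) + f for N: N = f² / ((H − f)·c).
N = 21² / ((1400 − 21) × 0.016) = 441 / 22.06 ≈ 20.

f/20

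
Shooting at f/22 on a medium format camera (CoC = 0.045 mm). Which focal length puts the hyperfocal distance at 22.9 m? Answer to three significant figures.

150 mm

From H = f²/(N·c) + f, with f ≪ H: f ≈ √(H·N·c) = √(22900 × 22 × 0.045) = √22671 ≈ 150.6 mm.
Exact: f² + N·c·f − N·c·H = 0 ⇒ f = (−N·c + √((N·c)² + 4·N·c·H))/2 = (−0.99 + √90685)/2 ≈ 150.07 mm ≈ 150 mm.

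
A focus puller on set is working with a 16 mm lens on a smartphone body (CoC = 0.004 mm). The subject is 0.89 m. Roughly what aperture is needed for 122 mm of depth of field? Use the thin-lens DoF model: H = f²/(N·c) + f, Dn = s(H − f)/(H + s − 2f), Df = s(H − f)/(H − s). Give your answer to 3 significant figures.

Write h = H − f = f²/(N·c). The thin-lens limits are Dn = s·h/(h + (s−f)) and Df = s·h/(h − (s−f)), so DoF = Df − Dn = 2·s·(s−f)·h / (h² − (s−f)²).
That is a quadratic in h: DoF·h² − 2·s·(s−f)·h − DoF·(s−f)² = 0 ⇒ h = (s−f)·(s + √(s² + DoF²)) / DoF = 874 × (890 + √(890² + 122²)) / 122 = 874 × (890 + 898.323) / 122 ≈ 12811 mm.
Then N = f²/(c·h) = 16² / (0.004 × 12811) = 256 / 51.246 ≈ 5.

f/5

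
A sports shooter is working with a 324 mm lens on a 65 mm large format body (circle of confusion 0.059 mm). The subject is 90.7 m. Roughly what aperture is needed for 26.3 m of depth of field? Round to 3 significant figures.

Write h = H − f = f²/(N·c). The thin-lens limits are Dn = s·h/(h + (s−f)) and Df = s·h/(h − (s−f)), so DoF = Df − Dn = 2·s·(s−f)·h / (h² − (s−f)²).
That is a quadratic in h: DoF·h² − 2·s·(s−f)·h − DoF·(s−f)² = 0 ⇒ h = (s−f)·(s + √(s² + DoF²)) / DoF = 90376 × (90700 + √(90700² + 26300²)) / 26300 = 90376 × (90700 + 94436.1) / 26300 ≈ 636192 mm.
Then N = f²/(c·h) = 324² / (0.059 × 636192) = 104976 / 37535 ≈ 2.80.

f/2.80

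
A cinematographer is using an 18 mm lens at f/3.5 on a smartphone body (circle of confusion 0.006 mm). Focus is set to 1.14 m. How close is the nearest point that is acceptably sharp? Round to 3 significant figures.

Hyperfocal distance H = f²/(N·c) + f = 18²/(3.5 × 0.006) + 18 = 324/0.021 + 18 ≈ 15446.6 mm ≈ 15.45 m.
Near limit Dn = s·(H − f)/(H + s − 2f) = 1140 × (15446.6 − 18) / (15446.6 + 1140 − 2 × 18) = 1140 × 15428.6 / 16550.6 ≈ 1062.7 mm ≈ 1.06 m.

1.06 m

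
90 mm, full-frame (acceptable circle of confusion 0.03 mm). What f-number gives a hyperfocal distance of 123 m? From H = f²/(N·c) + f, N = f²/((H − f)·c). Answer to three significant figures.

f/2.20

Rearrange H = f²/(N·c) + f for N: N = f² / ((H − f)·c).
N = 90² / ((123000 − 90) × 0.03) = 8100 / 3687 ≈ 2.20.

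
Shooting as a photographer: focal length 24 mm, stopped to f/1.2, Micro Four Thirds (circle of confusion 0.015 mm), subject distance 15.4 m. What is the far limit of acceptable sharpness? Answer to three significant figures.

Hyperfocal distance H = f²/(N·c) + f = 24²/(1.2 × 0.015) + 24 = 576/0.018 + 24 ≈ 32024.0 mm ≈ 32.02 m.
Far limit Df = s·(H − f)/(H − s) = 15400 × (32024.0 − 24) / (32024.0 − 15400) = 15400 × 32000.0 / 16624.0 ≈ 29644 mm ≈ 29.6 m.

29.6 m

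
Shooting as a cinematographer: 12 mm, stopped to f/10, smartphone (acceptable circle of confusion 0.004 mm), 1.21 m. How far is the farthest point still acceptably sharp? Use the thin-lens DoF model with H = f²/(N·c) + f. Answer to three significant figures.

1.81 m

Hyperfocal distance H = f²/(N·c) + f = 12²/(10 × 0.004) + 12 = 144/0.04 + 12 ≈ 3612.0 mm ≈ 3.612 m.
Far limit Df = s·(H − f)/(H − s) = 1210 × (3612.0 − 12) / (3612.0 − 1210) = 1210 × 3600.0 / 2402.0 ≈ 1813.5 mm ≈ 1.81 m.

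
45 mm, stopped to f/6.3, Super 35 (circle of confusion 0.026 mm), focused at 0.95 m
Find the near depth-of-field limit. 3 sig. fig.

0.885 m

Hyperfocal distance H = f²/(N·c) + f = 45²/(6.3 × 0.026) + 45 = 2025/0.1638 + 45 ≈ 12407.6 mm ≈ 12.41 m.
Near limit Dn = s·(H − f)/(H + s − 2f) = 950 × (12407.6 − 45) / (12407.6 + 950 − 2 × 45) = 950 × 12362.6 / 13267.6 ≈ 885.20 mm ≈ 0.885 m.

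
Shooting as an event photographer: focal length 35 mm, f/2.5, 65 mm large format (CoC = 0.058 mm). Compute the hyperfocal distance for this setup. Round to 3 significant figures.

8.48 m

Hyperfocal distance H = f²/(N·c) + f = 35²/(2.5 × 0.058) + 35 = 1225/0.145 + 35 ≈ 8483.3 mm ≈ 8.48 m.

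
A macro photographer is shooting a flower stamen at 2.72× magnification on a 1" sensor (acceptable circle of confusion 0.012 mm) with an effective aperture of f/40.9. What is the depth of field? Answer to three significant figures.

0.133 mm

At magnification m, DoF ≈ 2·N_eff·c/m² = 2 × 40.9 × 0.012 / 2.72² = 0.9816 / 7.398 ≈ 0.133 mm.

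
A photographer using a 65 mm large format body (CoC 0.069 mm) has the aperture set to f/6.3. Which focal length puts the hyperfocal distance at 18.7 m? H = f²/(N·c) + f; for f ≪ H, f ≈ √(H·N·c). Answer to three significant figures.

89.9 mm

From H = f²/(N·c) + f, with f ≪ H: f ≈ √(H·N·c) = √(18700 × 6.3 × 0.069) = √8128.9 ≈ 90.16 mm.
Exact: f² + N·c·f − N·c·H = 0 ⇒ f = (−N·c + √((N·c)² + 4·N·c·H))/2 = (−0.4347 + √32516)/2 ≈ 89.943 mm ≈ 89.9 mm.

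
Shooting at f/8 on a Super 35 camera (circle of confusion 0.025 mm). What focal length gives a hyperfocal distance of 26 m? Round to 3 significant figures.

From H = f²/(N·c) + f, with f ≪ H: f ≈ √(H·N·c) = √(26000 × 8 × 0.025) = √5200.0 ≈ 72.11 mm.
Exact: f² + N·c·f − N·c·H = 0 ⇒ f = (−N·c + √((N·c)² + 4·N·c·H))/2 = (−0.2 + √20800)/2 ≈ 72.011 mm ≈ 72.0 mm.

72.0 mm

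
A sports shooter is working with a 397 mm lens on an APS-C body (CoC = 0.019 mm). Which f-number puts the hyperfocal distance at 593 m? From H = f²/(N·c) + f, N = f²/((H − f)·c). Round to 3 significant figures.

f/14

Rearrange H = f²/(N·c) + f for N: N = f² / ((H − f)·c).
N = 397² / ((593000 − 397) × 0.019) = 157609 / 11259 ≈ 14.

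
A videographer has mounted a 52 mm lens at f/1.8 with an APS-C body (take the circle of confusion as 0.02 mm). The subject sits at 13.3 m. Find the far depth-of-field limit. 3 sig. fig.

Hyperfocal distance H = f²/(N·c) + f = 52²/(1.8 × 0.02) + 52 = 2704/0.036 + 52 ≈ 75163.1 mm ≈ 75.16 m.
Far limit Df = s·(H − f)/(H − s) = 13300 × (75163.1 − 52) / (75163.1 − 13300) = 13300 × 75111.1 / 61863.1 ≈ 16148 mm ≈ 16.1 m.

16.1 m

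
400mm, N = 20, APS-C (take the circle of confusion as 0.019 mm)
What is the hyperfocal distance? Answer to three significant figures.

421 m

Hyperfocal distance H = f²/(N·c) + f = 400²/(20 × 0.019) + 400 = 160000/0.38 + 400 ≈ 421452.6 mm ≈ 421 m.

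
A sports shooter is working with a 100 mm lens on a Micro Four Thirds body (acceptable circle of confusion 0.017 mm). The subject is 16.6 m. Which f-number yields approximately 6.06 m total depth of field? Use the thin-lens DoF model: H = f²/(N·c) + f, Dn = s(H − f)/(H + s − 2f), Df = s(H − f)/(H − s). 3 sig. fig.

f/6.30

Write h = H − f = f²/(N·c). The thin-lens limits are Dn = s·h/(h + (s−f)) and Df = s·h/(h − (s−f)), so DoF = Df − Dn = 2·s·(s−f)·h / (h² − (s−f)²).
That is a quadratic in h: DoF·h² − 2·s·(s−f)·h − DoF·(s−f)² = 0 ⇒ h = (s−f)·(s + √(s² + DoF²)) / DoF = 16500 × (16600 + √(16600² + 6060²)) / 6060 = 16500 × (16600 + 17671.5) / 6060 ≈ 93314 mm.
Then N = f²/(c·h) = 100² / (0.017 × 93314) = 10000 / 1586.3 ≈ 6.30.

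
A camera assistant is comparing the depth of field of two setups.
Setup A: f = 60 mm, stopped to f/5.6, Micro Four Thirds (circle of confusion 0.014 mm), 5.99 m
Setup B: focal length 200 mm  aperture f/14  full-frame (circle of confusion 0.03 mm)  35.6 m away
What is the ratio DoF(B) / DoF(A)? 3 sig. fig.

19.5

Setup A: H = 60²/(5.6×0.014) + 60 ≈ 45978.4 mm; DoF = Df − Dn = 6878.3 − 5304.9 ≈ 1573.4 mm.
Setup B: H = 200²/(14×0.03) + 200 ≈ 95438.1 mm; DoF = Df − Dn = 56661 − 25953 ≈ 30708 mm.
Ratio = 30708 / 1573.4 ≈ 19.5.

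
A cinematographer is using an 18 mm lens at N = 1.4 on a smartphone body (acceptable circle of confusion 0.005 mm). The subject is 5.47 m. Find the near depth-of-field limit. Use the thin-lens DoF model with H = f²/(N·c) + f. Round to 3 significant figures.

4.89 m

Hyperfocal distance H = f²/(N·c) + f = 18²/(1.4 × 0.005) + 18 = 324/0.007 + 18 ≈ 46303.7 mm ≈ 46.30 m.
Near limit Dn = s·(H − f)/(H + s − 2f) = 5470 × (46303.7 − 18) / (46303.7 + 5470 − 2 × 18) = 5470 × 46285.7 / 51737.7 ≈ 4893.6 mm ≈ 4.89 m.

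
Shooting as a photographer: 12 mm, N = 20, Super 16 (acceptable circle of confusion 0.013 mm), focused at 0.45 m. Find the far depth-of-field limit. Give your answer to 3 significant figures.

Hyperfocal distance H = f²/(N·c) + f = 12²/(20 × 0.013) + 12 = 144/0.26 + 12 ≈ 565.8 mm ≈ 0.566 m.
Far limit Df = s·(H − f)/(H − s) = 450 × (565.8 − 12) / (565.8 − 450) = 450 × 553.8 / 115.8 ≈ 2151.4 mm ≈ 2.15 m.

2.15 m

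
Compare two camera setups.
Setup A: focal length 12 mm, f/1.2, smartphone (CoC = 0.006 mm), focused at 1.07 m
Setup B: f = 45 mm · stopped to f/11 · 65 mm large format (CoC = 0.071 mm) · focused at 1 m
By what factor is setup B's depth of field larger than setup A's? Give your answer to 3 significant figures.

7.51

Setup A: H = 12²/(1.2×0.006) + 12 ≈ 20012.0 mm; DoF = Df − Dn = 1129.76 − 1016.24 ≈ 113.52 mm.
Setup B: H = 45²/(11×0.071) + 45 ≈ 2637.8 mm; DoF = Df − Dn = 1583.09 − 730.82 ≈ 852.27 mm.
Ratio = 852.27 / 113.52 ≈ 7.51.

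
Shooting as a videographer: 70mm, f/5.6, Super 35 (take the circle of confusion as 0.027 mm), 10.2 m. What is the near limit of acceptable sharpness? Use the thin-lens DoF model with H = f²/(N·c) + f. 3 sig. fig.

Hyperfocal distance H = f²/(N·c) + f = 70²/(5.6 × 0.027) + 70 = 4900/0.1512 + 70 ≈ 32477.4 mm ≈ 32.48 m.
Near limit Dn = s·(H − f)/(H + s − 2f) = 10200 × (32477.4 − 70) / (32477.4 + 10200 − 2 × 70) = 10200 × 32407.4 / 42537.4 ≈ 7770.9 mm ≈ 7.77 m.

7.77 m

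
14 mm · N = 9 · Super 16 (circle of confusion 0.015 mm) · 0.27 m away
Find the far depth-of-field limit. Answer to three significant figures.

328 mm

Hyperfocal distance H = f²/(N·c) + f = 14²/(9 × 0.015) + 14 = 196/0.135 + 14 ≈ 1465.9 mm ≈ 1.466 m.
Far limit Df = s·(H − f)/(H − s) = 270 × (1465.9 − 14) / (1465.9 − 270) = 270 × 1451.9 / 1195.9 ≈ 327.80 mm.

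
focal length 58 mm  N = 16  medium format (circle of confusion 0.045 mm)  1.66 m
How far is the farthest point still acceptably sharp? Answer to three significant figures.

Hyperfocal distance H = f²/(N·c) + f = 58²/(16 × 0.045) + 58 = 3364/0.72 + 58 ≈ 4730.2 mm ≈ 4.730 m.
Far limit Df = s·(H − f)/(H − s) = 1660 × (4730.2 − 58) / (4730.2 − 1660) = 1660 × 4672.2 / 3070.2 ≈ 2526.2 mm ≈ 2.53 m.

2.53 m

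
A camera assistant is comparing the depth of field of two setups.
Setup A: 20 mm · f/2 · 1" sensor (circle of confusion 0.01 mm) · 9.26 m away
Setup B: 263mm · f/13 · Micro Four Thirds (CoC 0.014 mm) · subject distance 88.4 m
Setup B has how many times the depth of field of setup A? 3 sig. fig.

3.98

Setup A: H = 20²/(2×0.01) + 20 ≈ 20020.0 mm; DoF = Df − Dn = 17212 − 6334 ≈ 10878 mm.
Setup B: H = 263²/(13×0.014) + 263 ≈ 380312.5 mm; DoF = Df − Dn = 115091 − 71759 ≈ 43332 mm.
Ratio = 43332 / 10878 ≈ 3.98.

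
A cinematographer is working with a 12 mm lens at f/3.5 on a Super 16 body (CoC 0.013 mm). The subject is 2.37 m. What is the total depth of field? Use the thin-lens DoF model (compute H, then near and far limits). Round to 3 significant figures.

Hyperfocal distance H = f²/(N·c) + f = 12²/(3.5 × 0.013) + 12 = 144/0.0455 + 12 ≈ 3176.8 mm ≈ 3.177 m.
Near limit Dn = s·(H − f)/(H + s − 2f) = 2370 × (3176.8 − 12) / (3176.8 + 2370 − 2 × 12) = 2370 × 3164.8 / 5522.8 ≈ 1358.1 mm.
Far limit Df = s·(H − f)/(H − s) = 2370 × (3176.8 − 12) / (3176.8 − 2370) = 2370 × 3164.8 / 806.8 ≈ 9296.4 mm.
Depth of field = Df − Dn = 9296.4 − 1358.1 ≈ 7938.3 mm ≈ 7.94 m.

7.94 m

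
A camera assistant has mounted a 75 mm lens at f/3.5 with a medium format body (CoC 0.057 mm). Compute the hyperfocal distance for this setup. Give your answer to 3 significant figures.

Hyperfocal distance H = f²/(N·c) + f = 75²/(3.5 × 0.057) + 75 = 5625/0.1995 + 75 ≈ 28270.5 mm ≈ 28.3 m.

28.3 m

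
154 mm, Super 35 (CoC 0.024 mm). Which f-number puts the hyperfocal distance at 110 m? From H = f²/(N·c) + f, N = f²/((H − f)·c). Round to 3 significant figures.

f/9

Rearrange H = f²/(N·c) + f for N: N = f² / ((H − f)·c).
N = 154² / ((110000 − 154) × 0.024) = 23716 / 2636 ≈ 9.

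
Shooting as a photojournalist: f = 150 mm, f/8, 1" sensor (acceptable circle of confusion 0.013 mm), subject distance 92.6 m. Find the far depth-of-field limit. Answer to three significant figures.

162 m

Hyperfocal distance H = f²/(N·c) + f = 150²/(8 × 0.013) + 150 = 22500/0.104 + 150 ≈ 216496.2 mm ≈ 216.5 m.
Far limit Df = s·(H − f)/(H − s) = 92600 × (216496.2 − 150) / (216496.2 − 92600) = 92600 × 216346.2 / 123896.2 ≈ 161697 mm ≈ 162 m.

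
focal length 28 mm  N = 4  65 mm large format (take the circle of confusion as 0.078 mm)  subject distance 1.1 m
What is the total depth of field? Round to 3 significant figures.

Hyperfocal distance H = f²/(N·c) + f = 28²/(4 × 0.078) + 28 = 784/0.312 + 28 ≈ 2540.8 mm ≈ 2.541 m.
Near limit Dn = s·(H − f)/(H + s − 2f) = 1100 × (2540.8 − 28) / (2540.8 + 1100 − 2 × 28) = 1100 × 2512.8 / 3584.8 ≈ 771.1 mm.
Far limit Df = s·(H − f)/(H − s) = 1100 × (2540.8 − 28) / (2540.8 − 1100) = 1100 × 2512.8 / 1440.8 ≈ 1918.4 mm.
Depth of field = Df − Dn = 1918.4 − 771.1 ≈ 1147.3 mm ≈ 1.15 m.

1.15 m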